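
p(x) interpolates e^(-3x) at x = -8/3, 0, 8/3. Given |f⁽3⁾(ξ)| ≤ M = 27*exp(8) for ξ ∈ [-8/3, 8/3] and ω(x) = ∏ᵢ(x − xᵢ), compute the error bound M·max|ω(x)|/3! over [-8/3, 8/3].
512*sqrt(3)*exp(8)/27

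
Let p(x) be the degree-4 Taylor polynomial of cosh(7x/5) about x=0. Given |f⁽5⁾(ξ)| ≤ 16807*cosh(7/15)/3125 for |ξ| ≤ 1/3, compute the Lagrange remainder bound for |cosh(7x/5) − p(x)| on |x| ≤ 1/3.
16807*cosh(7/15)/91125000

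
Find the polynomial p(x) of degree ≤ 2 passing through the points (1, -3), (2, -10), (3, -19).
-x**2 - 4*x + 2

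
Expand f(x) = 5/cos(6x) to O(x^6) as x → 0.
5 + 90*x**2 + 1350*x**4 + O(x**6)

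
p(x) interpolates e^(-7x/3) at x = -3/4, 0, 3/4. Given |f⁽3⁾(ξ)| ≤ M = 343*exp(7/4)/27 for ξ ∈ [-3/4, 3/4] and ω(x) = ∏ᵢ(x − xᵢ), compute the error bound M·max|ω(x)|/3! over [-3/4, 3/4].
343*sqrt(3)*exp(7/4)/1728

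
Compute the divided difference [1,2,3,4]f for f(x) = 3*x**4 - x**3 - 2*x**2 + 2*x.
29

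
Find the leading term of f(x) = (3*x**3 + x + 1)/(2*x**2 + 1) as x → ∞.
3*x/2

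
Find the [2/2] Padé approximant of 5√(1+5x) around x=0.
(625*x**2/16 + 125*x/4 + 5)/(25*x**2/16 + 15*x/4 + 1)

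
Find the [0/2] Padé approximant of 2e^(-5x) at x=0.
2/(25*x**2/2 + 5*x + 1)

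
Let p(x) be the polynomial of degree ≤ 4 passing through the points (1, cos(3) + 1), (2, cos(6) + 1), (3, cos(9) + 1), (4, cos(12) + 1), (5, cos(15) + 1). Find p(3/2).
35*cos(3)/128 - 5*cos(15)/128 + 7*cos(12)/32 - 35*cos(9)/64 + 1 + 35*cos(6)/32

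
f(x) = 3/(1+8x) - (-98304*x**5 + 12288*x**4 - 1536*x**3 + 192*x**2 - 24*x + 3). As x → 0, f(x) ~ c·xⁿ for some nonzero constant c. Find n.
6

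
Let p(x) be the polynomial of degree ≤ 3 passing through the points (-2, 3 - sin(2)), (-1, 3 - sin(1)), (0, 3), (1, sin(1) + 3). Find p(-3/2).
-7*sin(1)/8 - 5*sin(2)/16 + 3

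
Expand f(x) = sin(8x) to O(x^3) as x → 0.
8*x + O(x**3)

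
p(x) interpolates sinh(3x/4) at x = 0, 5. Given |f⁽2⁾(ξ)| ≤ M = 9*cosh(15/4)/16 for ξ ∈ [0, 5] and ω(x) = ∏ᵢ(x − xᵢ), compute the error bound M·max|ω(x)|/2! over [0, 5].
225*cosh(15/4)/128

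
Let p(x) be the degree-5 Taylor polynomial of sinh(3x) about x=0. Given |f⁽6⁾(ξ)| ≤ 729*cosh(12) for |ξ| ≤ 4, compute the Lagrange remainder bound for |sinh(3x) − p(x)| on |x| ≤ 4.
20736*cosh(12)/5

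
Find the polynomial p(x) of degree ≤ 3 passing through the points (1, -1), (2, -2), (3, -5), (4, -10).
-x**2 + 2*x - 2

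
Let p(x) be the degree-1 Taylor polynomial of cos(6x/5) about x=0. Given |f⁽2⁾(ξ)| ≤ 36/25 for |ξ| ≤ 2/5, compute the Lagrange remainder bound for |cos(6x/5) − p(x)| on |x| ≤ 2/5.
72/625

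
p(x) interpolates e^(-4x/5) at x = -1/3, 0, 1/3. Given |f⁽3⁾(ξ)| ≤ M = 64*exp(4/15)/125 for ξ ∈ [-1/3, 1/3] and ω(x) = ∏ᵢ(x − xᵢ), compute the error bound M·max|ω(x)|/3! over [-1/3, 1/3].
64*sqrt(3)*exp(4/15)/91125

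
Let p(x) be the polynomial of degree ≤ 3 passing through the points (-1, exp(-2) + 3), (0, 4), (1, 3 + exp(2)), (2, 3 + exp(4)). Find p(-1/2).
(5 + (-5*exp(2) + exp(4) + 63)*exp(2))*exp(-2)/16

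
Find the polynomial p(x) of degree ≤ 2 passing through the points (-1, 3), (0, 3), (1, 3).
3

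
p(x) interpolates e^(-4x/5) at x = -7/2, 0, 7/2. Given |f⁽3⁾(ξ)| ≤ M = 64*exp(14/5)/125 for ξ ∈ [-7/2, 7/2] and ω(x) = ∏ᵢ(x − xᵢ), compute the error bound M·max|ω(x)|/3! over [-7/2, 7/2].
2744*sqrt(3)*exp(14/5)/3375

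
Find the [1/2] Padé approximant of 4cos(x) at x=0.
4/(x**2/2 + 1)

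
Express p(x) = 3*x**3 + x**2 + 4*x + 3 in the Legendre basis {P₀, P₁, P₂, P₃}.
(10/3)P₀ + (29/5)P₁ + (2/3)P₂ + (6/5)P₃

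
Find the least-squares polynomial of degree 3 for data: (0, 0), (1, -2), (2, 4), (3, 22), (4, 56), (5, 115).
-10/63 + (-1139/378)x + (179/252)x² + (97/108)x³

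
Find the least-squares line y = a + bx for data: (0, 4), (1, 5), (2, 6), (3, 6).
a = 21/5, b = 7/10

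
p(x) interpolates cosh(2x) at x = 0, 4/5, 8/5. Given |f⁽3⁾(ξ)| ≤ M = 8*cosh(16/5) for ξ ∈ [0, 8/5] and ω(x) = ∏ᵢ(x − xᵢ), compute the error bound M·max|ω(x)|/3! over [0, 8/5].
512*sqrt(3)*cosh(16/5)/3375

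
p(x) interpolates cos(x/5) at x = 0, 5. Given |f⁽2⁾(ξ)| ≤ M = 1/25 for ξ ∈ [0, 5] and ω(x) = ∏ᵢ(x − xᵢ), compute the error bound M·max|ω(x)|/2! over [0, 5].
1/8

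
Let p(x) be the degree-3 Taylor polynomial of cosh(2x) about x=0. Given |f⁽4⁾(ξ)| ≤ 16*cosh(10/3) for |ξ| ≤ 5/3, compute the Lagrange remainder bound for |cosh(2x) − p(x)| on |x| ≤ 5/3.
1250*cosh(10/3)/243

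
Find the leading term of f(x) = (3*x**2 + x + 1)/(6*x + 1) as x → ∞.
x/2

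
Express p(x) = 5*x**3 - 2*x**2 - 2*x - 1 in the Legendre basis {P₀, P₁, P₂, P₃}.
(-5/3)P₀ + P₁ + (-4/3)P₂ + (2)P₃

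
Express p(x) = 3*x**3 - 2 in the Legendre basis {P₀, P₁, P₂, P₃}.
(-2)P₀ + (9/5)P₁ + (6/5)P₃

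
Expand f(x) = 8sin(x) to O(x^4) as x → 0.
8*x - 4*x**3/3 + O(x**4)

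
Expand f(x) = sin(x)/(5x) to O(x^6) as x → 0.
1/5 - x**2/30 + x**4/600 + O(x**6)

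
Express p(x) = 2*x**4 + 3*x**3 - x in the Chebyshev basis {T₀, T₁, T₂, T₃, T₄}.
(3/4)T₀ + (5/4)T₁ + T₂ + (3/4)T₃ + (1/4)T₄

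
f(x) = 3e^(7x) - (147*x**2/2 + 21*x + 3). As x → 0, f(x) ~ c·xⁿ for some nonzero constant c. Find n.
3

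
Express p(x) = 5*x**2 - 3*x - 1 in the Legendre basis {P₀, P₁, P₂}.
(2/3)P₀ + (-3)P₁ + (10/3)P₂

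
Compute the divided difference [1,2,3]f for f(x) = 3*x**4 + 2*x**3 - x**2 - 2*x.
86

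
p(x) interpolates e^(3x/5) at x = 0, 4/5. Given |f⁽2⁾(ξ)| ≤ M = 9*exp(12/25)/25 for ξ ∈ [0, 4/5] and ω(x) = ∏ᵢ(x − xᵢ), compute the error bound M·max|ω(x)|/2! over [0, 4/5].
18*exp(12/25)/625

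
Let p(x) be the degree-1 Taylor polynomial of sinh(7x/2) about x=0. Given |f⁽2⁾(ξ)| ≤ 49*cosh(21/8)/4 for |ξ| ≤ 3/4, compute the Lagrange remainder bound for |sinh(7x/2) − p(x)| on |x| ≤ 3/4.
441*cosh(21/8)/128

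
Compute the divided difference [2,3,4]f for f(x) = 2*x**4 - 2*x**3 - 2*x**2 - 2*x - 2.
90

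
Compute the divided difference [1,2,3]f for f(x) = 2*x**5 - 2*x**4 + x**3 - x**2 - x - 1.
135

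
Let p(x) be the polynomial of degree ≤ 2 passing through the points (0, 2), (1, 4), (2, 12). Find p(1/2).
9/4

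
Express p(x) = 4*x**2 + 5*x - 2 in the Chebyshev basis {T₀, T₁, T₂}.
(5)T₁ + (2)T₂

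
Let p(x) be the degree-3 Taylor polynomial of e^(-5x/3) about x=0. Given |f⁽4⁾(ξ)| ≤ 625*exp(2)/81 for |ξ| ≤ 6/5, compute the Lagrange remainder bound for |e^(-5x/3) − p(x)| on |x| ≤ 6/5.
2*exp(2)/3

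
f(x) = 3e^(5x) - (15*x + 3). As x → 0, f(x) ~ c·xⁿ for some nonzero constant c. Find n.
2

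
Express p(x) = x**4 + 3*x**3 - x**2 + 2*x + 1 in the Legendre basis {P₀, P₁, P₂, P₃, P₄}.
(13/15)P₀ + (19/5)P₁ + (-2/21)P₂ + (6/5)P₃ + (8/35)P₄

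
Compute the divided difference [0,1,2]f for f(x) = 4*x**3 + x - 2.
12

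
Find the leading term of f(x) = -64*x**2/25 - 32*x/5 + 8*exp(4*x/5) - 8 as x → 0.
256*x**3/375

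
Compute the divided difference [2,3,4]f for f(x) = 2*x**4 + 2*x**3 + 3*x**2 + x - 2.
131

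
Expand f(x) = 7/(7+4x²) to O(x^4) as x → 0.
1 - 4*x**2/7 + O(x**4)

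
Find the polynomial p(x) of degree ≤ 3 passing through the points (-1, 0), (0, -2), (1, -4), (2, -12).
-x**3 - x - 2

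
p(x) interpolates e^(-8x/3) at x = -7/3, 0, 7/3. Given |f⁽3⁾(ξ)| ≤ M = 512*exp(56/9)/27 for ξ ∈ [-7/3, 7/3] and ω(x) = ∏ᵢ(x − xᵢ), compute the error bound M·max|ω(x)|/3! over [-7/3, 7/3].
175616*sqrt(3)*exp(56/9)/19683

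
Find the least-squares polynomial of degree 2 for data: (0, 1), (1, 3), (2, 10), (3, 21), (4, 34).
5/7 + (34/35)x + (13/7)x²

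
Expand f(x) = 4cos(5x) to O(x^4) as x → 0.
4 - 50*x**2 + O(x**4)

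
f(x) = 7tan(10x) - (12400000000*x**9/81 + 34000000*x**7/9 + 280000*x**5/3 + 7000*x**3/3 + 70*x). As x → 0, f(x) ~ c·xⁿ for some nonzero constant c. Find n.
11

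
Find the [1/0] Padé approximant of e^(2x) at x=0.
2*x + 1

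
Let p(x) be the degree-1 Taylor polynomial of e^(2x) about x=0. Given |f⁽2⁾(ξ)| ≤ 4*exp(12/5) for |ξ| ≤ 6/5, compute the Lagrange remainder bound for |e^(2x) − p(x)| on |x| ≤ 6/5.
72*exp(12/5)/25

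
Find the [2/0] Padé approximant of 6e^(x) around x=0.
3*x**2 + 6*x + 6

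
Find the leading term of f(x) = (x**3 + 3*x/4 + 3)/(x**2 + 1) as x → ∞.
x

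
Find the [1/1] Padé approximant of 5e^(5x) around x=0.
(25*x/2 + 5)/(1 - 5*x/2)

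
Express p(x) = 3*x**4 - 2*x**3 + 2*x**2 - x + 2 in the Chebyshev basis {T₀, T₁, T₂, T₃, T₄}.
(33/8)T₀ + (-5/2)T₁ + (5/2)T₂ + (-1/2)T₃ + (3/8)T₄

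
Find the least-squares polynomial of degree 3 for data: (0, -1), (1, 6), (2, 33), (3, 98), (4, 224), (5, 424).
-37/42 + (691/252)x + (16/21)x² + (113/36)x³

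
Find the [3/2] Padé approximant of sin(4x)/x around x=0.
(4 - 112*x**2/15)/(4*x**2/5 + 1)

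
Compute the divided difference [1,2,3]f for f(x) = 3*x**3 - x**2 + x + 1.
17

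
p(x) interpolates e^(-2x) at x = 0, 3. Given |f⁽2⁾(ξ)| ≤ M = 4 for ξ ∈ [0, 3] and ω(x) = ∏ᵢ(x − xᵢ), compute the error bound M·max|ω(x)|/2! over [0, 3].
9/2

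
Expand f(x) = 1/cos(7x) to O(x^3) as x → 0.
1 + 49*x**2/2 + O(x**3)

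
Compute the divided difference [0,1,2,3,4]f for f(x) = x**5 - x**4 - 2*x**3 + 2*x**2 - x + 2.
9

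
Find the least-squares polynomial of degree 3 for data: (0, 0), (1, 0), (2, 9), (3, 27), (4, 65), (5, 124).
-5/42 + (-277/252)x + (37/42)x² + (31/36)x³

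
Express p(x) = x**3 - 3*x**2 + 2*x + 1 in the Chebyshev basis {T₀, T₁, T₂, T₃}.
(-1/2)T₀ + (11/4)T₁ + (-3/2)T₂ + (1/4)T₃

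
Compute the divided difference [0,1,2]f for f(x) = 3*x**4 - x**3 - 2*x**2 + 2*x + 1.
16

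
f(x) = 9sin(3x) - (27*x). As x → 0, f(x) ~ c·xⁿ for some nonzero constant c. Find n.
3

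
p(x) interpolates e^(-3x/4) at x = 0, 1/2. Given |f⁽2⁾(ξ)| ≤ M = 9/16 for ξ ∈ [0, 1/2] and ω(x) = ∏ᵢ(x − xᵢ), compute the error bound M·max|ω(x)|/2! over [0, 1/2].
9/512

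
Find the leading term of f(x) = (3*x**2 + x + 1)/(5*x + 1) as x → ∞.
3*x/5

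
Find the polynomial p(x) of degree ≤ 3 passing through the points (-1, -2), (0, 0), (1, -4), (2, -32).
-3*x**3 - 3*x**2 + 2*x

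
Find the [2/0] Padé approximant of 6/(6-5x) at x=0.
25*x**2/36 + 5*x/6 + 1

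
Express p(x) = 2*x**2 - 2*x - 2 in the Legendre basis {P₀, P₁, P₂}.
(-4/3)P₀ + (-2)P₁ + (4/3)P₂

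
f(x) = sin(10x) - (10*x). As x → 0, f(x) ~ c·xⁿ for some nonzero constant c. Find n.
3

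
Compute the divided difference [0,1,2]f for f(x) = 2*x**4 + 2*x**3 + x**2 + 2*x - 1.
21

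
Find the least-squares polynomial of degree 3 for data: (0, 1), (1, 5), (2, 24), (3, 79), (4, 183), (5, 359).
1 + (27/14)x + (-15/14)x² + (3)x³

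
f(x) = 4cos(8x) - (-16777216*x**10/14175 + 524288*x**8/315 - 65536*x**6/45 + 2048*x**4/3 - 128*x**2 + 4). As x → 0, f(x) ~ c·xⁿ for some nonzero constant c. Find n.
12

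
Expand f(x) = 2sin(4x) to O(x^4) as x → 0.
8*x - 64*x**3/3 + O(x**4)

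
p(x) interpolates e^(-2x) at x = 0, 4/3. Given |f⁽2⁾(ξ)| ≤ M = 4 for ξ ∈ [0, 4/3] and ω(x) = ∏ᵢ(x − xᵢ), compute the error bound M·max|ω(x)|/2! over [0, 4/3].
8/9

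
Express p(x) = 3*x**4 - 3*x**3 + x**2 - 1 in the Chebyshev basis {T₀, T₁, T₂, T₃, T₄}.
(5/8)T₀ + (-9/4)T₁ + (2)T₂ + (-3/4)T₃ + (3/8)T₄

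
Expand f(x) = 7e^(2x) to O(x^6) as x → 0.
7 + 14*x + 14*x**2 + 28*x**3/3 + 14*x**4/3 + 28*x**5/15 + O(x**6)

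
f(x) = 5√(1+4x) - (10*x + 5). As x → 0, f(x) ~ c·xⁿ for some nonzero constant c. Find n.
2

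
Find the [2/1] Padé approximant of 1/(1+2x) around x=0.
1/(2*x + 1)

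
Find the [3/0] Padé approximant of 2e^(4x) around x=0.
64*x**3/3 + 16*x**2 + 8*x + 2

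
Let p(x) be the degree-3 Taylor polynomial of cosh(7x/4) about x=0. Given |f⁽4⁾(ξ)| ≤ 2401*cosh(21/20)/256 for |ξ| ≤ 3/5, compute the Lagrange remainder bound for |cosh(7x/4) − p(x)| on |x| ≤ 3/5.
64827*cosh(21/20)/1280000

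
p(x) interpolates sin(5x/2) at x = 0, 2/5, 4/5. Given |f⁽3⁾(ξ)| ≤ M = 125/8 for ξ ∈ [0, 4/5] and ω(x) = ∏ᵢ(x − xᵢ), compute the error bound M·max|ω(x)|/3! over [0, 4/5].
sqrt(3)/27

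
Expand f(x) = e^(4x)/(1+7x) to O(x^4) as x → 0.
1 - 3*x + 29*x**2 - 577*x**3/3 + O(x**4)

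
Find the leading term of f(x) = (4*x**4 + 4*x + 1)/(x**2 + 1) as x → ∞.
4*x**2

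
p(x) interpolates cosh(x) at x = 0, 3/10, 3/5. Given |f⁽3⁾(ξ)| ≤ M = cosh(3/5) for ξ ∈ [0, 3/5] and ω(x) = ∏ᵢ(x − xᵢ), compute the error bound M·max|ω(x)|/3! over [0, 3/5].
sqrt(3)*cosh(3/5)/1000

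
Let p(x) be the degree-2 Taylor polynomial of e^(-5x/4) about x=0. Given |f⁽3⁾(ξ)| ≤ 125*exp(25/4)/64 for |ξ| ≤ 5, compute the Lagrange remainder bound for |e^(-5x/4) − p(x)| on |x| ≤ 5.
15625*exp(25/4)/384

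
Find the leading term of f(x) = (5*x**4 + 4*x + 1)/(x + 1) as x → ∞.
5*x**3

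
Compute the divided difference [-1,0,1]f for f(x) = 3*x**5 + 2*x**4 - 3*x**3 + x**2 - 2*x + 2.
3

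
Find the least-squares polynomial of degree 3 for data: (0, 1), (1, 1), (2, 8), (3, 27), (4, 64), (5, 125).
121/126 + (-925/756)x + (55/126)x² + (103/108)x³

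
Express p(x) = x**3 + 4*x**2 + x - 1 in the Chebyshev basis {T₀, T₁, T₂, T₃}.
T₀ + (7/4)T₁ + (2)T₂ + (1/4)T₃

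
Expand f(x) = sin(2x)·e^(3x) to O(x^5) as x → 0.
2*x + 6*x**2 + 23*x**3/3 + 5*x**4 + O(x**5)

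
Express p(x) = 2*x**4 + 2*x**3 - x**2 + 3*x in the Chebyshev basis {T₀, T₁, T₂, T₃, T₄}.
(1/4)T₀ + (9/2)T₁ + (1/2)T₂ + (1/2)T₃ + (1/4)T₄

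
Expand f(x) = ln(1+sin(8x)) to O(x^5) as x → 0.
8*x - 32*x**2 + 256*x**3/3 - 1024*x**4/3 + O(x**5)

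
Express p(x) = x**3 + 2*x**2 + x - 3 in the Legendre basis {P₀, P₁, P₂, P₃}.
(-7/3)P₀ + (8/5)P₁ + (4/3)P₂ + (2/5)P₃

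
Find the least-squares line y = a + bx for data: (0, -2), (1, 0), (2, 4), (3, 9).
a = -14/5, b = 37/10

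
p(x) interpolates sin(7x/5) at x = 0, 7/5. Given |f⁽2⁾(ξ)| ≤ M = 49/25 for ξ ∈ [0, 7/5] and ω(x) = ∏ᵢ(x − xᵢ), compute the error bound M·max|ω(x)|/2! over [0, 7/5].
2401/5000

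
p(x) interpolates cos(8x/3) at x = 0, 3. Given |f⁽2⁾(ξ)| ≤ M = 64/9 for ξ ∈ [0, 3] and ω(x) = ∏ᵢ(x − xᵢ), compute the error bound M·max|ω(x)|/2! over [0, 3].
8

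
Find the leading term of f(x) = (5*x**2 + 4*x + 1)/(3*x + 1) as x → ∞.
5*x/3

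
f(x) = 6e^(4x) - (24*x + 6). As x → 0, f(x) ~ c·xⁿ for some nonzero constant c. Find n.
2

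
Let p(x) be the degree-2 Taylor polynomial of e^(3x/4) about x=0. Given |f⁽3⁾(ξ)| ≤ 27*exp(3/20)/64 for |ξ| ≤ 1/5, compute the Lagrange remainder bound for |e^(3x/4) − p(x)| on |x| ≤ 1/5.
9*exp(3/20)/16000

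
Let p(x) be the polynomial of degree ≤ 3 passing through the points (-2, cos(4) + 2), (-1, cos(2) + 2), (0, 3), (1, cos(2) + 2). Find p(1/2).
cos(4)/16 + 47/16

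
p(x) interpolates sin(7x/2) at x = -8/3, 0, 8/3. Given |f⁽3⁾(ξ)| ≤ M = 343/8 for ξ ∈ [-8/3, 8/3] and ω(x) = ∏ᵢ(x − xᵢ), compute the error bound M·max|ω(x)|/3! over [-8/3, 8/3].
21952*sqrt(3)/729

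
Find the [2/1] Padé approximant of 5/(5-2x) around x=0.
1/(1 - 2*x/5)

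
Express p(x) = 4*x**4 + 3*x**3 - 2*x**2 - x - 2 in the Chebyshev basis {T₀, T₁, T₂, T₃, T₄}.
(-3/2)T₀ + (5/4)T₁ + T₂ + (3/4)T₃ + (1/2)T₄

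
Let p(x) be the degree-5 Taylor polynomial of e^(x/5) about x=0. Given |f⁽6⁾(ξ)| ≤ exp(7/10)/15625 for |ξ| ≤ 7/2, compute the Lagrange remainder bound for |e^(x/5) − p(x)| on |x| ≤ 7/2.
117649*exp(7/10)/720000000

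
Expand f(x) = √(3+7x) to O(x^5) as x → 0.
sqrt(3) + 7*sqrt(3)*x/6 - 49*sqrt(3)*x**2/72 + 343*sqrt(3)*x**3/432 - 12005*sqrt(3)*x**4/10368 + O(x**5)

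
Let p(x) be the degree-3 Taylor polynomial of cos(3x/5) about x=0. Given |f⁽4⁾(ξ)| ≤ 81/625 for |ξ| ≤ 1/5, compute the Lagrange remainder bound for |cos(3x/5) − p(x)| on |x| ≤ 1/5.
27/3125000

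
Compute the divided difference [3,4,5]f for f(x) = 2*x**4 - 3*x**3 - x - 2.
158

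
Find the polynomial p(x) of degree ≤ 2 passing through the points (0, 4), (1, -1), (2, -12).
-3*x**2 - 2*x + 4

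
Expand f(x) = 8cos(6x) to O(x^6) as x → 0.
8 - 144*x**2 + 432*x**4 + O(x**6)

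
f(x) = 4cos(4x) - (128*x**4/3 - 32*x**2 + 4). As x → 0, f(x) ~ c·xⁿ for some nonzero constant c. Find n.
6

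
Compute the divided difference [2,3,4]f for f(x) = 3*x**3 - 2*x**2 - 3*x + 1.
25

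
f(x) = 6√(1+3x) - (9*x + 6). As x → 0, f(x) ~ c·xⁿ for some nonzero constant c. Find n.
2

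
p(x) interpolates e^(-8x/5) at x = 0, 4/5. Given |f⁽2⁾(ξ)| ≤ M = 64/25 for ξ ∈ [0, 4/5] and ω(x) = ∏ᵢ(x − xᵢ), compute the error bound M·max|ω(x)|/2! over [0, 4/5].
128/625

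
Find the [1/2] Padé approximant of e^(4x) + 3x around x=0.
(725*x/123 + 1)/(-32*x**2/123 - 136*x/123 + 1)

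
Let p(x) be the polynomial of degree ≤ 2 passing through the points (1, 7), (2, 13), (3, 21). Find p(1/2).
19/4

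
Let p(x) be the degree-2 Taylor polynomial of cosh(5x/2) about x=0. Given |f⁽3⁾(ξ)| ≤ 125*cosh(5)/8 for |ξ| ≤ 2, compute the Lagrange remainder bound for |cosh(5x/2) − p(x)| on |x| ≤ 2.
125*cosh(5)/6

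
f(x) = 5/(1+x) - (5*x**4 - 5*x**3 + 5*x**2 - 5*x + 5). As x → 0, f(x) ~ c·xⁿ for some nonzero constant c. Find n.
5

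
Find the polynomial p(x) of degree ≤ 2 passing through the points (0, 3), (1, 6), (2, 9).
3*x + 3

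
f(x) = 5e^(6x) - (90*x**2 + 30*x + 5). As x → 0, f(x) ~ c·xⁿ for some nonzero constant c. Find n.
3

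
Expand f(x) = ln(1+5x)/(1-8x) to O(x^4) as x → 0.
5*x + 55*x**2/2 + 785*x**3/3 + O(x**4)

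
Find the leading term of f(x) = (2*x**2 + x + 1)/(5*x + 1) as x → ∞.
2*x/5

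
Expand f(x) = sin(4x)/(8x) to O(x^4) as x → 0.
1/2 - 4*x**2/3 + O(x**4)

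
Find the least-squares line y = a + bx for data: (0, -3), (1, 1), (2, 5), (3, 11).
a = -17/5, b = 23/5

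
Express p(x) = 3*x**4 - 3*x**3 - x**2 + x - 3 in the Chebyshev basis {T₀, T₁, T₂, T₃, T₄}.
(-19/8)T₀ + (-5/4)T₁ + T₂ + (-3/4)T₃ + (3/8)T₄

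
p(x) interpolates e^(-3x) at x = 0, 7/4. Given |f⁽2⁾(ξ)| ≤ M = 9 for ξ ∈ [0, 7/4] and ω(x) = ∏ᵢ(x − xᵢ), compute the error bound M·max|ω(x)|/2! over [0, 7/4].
441/128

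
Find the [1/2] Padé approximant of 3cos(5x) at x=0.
3/(25*x**2/2 + 1)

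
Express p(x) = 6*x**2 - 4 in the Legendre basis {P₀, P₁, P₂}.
(-2)P₀ + (4)P₂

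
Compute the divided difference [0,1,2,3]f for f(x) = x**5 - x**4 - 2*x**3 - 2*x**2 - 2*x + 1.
17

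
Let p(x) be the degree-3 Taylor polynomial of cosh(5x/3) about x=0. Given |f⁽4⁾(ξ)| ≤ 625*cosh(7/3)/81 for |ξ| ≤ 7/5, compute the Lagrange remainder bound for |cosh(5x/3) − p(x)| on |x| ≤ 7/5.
2401*cosh(7/3)/1944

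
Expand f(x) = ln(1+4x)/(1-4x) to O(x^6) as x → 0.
4*x + 8*x**2 + 160*x**3/3 + 448*x**4/3 + 12032*x**5/15 + O(x**6)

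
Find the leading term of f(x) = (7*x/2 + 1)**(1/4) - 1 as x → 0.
7*x/8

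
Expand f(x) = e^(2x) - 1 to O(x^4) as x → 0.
2*x + 2*x**2 + 4*x**3/3 + O(x**4)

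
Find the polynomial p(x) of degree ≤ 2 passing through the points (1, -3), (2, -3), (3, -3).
-3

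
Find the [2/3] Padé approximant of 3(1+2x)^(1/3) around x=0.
(14*x**2/3 + 8*x + 3)/(-4*x**3/81 + 2*x**2/3 + 2*x + 1)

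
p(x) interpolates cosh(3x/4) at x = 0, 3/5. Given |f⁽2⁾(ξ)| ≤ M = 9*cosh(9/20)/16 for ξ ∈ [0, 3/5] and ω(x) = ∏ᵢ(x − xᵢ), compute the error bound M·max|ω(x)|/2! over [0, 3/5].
81*cosh(9/20)/3200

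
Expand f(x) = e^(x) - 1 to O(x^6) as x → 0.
x + x**2/2 + x**3/6 + x**4/24 + x**5/120 + O(x**6)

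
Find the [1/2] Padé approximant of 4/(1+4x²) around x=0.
4/(4*x**2 + 1)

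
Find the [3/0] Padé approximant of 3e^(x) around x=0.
x**3/2 + 3*x**2/2 + 3*x + 3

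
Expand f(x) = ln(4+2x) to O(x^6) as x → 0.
log(4) + x/2 - x**2/8 + x**3/24 - x**4/64 + x**5/160 + O(x**6)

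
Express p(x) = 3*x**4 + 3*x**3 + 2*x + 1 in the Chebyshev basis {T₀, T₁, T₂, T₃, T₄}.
(17/8)T₀ + (17/4)T₁ + (3/2)T₂ + (3/4)T₃ + (3/8)T₄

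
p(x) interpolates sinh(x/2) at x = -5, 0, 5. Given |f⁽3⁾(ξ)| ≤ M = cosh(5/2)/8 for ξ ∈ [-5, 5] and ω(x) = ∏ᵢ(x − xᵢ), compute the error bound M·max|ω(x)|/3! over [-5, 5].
125*sqrt(3)*cosh(5/2)/216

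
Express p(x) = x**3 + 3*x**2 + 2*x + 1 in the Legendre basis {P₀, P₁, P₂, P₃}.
(2)P₀ + (13/5)P₁ + (2)P₂ + (2/5)P₃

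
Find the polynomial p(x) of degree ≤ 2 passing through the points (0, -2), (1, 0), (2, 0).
-x**2 + 3*x - 2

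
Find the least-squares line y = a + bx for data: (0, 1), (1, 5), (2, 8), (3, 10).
a = 3/2, b = 3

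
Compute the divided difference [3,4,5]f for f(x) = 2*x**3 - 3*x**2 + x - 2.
21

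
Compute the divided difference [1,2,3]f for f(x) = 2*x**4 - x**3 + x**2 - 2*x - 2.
45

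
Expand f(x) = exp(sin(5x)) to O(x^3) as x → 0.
1 + 5*x + 25*x**2/2 + O(x**3)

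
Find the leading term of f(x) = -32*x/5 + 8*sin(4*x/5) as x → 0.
-256*x**3/375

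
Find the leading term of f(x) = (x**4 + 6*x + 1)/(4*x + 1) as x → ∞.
x**3/4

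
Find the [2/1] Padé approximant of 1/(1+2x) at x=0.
1/(2*x + 1)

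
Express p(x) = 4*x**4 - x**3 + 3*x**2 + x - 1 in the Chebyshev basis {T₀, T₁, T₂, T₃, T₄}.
(2)T₀ + (1/4)T₁ + (7/2)T₂ + (-1/4)T₃ + (1/2)T₄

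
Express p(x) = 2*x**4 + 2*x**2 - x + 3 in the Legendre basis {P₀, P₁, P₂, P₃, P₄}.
(61/15)P₀ - P₁ + (52/21)P₂ + (16/35)P₄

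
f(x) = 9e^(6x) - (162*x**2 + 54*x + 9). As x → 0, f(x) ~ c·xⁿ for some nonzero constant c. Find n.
3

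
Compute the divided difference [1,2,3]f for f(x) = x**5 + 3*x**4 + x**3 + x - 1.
171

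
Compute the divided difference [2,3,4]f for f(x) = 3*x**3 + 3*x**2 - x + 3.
30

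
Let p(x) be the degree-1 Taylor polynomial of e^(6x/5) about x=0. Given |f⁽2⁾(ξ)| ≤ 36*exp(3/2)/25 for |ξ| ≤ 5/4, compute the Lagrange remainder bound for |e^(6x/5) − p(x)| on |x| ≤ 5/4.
9*exp(3/2)/8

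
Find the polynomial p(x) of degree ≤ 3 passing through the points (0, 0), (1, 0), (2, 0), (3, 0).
0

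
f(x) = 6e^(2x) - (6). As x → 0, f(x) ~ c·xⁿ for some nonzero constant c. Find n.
1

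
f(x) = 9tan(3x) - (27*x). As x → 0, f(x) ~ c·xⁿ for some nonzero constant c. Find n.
3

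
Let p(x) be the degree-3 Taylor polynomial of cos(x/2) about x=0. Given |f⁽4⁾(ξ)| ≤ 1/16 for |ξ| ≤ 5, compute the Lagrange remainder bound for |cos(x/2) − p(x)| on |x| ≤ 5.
625/384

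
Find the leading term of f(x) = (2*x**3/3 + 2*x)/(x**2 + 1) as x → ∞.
2*x/3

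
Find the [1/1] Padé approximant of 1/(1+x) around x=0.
1/(x + 1)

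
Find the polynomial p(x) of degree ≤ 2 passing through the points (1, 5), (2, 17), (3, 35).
3*x**2 + 3*x - 1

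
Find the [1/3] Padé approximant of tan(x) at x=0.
x/(1 - x**2/3)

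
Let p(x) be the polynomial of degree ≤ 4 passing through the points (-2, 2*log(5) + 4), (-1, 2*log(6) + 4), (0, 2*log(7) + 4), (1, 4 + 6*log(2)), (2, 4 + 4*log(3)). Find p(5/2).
4 + log(36756909*sqrt(2)*3**(1/32)*5**(35/64)*7**(29/32)/8388608)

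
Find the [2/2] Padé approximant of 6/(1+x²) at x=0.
6/(x**2 + 1)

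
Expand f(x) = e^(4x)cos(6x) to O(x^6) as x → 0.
1 + 4*x - 10*x**2 - 184*x**3/3 - 238*x**4/3 + 488*x**5/15 + O(x**6)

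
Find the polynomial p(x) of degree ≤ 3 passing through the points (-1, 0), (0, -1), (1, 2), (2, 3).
-x**3 + 2*x**2 + 2*x - 1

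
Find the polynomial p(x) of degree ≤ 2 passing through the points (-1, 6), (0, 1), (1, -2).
x**2 - 4*x + 1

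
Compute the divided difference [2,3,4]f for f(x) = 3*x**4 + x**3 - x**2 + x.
173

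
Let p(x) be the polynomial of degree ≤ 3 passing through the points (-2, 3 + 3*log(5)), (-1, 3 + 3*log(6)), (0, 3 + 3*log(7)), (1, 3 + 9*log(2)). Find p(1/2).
3 + log(98*2**(7/8)*3**(1/16)*5**(3/16)*7**(13/16)/3)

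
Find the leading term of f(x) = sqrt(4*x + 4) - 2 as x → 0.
x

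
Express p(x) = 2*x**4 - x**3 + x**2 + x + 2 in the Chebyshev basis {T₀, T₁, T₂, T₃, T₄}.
(13/4)T₀ + (1/4)T₁ + (3/2)T₂ + (-1/4)T₃ + (1/4)T₄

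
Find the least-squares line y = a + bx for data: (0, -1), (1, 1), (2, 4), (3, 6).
a = -11/10, b = 12/5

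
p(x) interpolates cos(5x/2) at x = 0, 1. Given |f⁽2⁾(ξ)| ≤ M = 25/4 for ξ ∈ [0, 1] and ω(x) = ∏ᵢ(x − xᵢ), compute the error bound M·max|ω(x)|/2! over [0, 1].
25/32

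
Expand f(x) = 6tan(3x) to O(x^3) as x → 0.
18*x + O(x**3)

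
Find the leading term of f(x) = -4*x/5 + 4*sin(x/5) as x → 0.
-2*x**3/375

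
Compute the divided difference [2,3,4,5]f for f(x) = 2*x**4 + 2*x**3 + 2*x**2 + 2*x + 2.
30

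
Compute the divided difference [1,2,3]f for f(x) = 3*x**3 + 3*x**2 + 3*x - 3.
21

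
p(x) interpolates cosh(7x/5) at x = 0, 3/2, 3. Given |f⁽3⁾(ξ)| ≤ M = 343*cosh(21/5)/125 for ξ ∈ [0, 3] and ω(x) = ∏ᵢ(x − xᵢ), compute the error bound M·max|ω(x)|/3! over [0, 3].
343*sqrt(3)*cosh(21/5)/1000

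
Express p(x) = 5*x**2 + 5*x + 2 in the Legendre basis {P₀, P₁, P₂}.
(11/3)P₀ + (5)P₁ + (10/3)P₂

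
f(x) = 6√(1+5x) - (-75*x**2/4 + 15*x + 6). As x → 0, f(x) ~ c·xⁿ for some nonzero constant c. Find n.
3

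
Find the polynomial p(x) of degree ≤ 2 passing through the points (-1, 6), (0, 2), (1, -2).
2 - 4*x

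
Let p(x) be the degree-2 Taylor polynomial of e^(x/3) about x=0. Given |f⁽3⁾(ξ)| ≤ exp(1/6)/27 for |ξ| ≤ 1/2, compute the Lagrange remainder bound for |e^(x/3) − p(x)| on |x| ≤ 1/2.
exp(1/6)/1296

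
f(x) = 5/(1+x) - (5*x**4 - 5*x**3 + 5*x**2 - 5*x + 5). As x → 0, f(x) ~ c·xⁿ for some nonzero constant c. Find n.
5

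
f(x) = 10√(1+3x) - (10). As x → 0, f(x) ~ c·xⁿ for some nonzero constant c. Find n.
1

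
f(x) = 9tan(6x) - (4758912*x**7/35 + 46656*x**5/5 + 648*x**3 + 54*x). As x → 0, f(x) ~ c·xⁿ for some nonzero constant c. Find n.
9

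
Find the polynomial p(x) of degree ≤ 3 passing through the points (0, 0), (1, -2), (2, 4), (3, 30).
2*x**3 - 2*x**2 - 2*x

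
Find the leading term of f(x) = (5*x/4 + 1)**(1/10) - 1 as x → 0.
x/8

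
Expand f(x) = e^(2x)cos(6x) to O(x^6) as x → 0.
1 + 2*x - 16*x**2 - 104*x**3/3 + 56*x**4/3 + 1264*x**5/15 + O(x**6)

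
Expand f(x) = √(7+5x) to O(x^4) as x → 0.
sqrt(7) + 5*sqrt(7)*x/14 - 25*sqrt(7)*x**2/392 + 125*sqrt(7)*x**3/5488 + O(x**4)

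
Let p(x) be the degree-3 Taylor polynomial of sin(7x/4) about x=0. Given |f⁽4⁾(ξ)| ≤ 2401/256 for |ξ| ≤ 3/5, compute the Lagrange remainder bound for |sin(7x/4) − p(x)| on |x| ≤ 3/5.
64827/1280000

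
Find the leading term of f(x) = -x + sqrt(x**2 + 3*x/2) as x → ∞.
3/4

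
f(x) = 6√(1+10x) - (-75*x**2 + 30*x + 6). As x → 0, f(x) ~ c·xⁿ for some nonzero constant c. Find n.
3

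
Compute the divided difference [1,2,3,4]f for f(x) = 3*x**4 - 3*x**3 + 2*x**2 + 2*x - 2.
27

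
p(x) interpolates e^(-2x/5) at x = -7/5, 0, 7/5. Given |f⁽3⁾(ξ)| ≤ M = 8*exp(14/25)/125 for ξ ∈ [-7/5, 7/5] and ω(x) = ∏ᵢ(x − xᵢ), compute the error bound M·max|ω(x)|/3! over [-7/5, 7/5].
2744*sqrt(3)*exp(14/25)/421875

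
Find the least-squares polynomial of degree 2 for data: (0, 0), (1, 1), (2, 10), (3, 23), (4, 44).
-4/35 + (-11/7)x + (22/7)x²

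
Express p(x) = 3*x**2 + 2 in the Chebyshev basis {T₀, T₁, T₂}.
(7/2)T₀ + (3/2)T₂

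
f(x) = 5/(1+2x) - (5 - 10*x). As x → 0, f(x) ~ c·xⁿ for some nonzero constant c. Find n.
2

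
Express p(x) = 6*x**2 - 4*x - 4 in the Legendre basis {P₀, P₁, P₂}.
(-2)P₀ + (-4)P₁ + (4)P₂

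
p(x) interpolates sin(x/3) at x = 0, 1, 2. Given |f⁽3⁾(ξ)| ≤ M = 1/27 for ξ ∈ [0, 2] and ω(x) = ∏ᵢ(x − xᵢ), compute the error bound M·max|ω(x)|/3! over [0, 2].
sqrt(3)/729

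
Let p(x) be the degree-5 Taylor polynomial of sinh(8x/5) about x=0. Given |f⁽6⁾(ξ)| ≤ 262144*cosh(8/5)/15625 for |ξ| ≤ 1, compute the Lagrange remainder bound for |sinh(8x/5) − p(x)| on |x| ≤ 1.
16384*cosh(8/5)/703125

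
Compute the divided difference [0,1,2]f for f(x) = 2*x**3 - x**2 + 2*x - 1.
5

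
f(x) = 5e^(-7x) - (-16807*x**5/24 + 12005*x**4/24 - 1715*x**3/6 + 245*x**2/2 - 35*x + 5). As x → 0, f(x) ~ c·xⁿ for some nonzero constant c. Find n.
6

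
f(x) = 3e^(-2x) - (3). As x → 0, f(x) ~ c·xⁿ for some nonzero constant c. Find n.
1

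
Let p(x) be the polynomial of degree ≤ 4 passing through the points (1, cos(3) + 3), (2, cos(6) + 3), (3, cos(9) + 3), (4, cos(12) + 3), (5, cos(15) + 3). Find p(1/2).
-105*cos(6)/32 + 189*cos(9)/64 + 315*cos(3)/128 - 45*cos(12)/32 + 35*cos(15)/128 + 3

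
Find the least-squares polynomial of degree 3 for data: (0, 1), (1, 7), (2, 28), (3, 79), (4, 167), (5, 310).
61/63 + (61/27)x + (421/252)x² + (221/108)x³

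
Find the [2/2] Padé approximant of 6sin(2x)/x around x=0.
(12 - 28*x**2/5)/(x**2/5 + 1)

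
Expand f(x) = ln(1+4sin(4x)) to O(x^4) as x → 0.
16*x - 128*x**2 + 3968*x**3/3 + O(x**4)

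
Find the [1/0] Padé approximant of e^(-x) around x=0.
1 - x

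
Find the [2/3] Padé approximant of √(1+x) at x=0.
(7*x**2/16 + 7*x/5 + 1)/(-x**3/160 + 9*x**2/80 + 9*x/10 + 1)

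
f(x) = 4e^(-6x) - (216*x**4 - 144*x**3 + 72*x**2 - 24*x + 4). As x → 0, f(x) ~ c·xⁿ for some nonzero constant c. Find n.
5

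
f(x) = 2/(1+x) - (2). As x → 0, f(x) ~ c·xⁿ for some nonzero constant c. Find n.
1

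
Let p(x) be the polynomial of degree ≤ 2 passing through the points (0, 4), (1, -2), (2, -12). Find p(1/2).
3/2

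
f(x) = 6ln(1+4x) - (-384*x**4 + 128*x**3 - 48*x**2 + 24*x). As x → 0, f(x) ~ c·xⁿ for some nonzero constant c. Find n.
5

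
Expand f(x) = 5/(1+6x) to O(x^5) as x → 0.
5 - 30*x + 180*x**2 - 1080*x**3 + 6480*x**4 + O(x**5)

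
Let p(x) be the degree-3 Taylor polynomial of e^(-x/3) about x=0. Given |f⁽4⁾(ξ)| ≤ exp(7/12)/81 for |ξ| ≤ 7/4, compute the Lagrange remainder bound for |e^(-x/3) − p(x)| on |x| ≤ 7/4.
2401*exp(7/12)/497664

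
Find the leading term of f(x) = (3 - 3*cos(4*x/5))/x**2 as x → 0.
24/25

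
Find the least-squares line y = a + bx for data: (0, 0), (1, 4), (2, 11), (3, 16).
a = -1/2, b = 11/2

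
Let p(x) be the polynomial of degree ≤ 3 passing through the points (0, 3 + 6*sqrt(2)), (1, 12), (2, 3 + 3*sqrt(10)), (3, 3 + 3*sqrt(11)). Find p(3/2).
-3*sqrt(11)/16 - 3*sqrt(2)/8 + 27*sqrt(10)/16 + 129/16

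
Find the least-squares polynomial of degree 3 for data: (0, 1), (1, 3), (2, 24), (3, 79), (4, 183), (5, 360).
5/7 + (10/21)x + (-9/28)x² + (35/12)x³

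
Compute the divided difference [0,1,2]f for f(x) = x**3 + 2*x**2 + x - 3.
5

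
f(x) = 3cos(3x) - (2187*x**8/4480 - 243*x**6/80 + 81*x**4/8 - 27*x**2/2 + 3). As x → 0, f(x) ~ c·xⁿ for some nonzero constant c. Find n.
10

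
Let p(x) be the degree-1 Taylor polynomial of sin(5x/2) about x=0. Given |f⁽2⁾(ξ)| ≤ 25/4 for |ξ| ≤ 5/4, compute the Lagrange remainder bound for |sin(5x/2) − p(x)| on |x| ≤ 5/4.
625/128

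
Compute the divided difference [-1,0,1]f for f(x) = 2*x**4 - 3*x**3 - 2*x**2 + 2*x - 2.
0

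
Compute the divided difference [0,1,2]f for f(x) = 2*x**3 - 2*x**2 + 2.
4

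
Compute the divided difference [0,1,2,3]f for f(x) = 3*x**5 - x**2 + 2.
75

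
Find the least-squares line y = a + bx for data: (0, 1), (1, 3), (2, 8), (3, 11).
a = 1/2, b = 7/2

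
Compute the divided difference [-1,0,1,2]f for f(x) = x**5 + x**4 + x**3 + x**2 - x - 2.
8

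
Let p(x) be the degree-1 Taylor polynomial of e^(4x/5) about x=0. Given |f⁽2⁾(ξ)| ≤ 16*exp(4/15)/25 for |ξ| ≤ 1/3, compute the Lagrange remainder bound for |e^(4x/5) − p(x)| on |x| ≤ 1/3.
8*exp(4/15)/225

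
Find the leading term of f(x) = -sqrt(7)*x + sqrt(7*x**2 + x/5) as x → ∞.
sqrt(7)/70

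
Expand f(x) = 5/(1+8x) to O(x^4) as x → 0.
5 - 40*x + 320*x**2 - 2560*x**3 + O(x**4)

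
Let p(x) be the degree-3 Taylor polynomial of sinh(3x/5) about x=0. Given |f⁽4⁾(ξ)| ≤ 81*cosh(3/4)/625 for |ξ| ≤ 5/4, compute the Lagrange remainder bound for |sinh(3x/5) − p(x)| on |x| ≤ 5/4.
27*cosh(3/4)/2048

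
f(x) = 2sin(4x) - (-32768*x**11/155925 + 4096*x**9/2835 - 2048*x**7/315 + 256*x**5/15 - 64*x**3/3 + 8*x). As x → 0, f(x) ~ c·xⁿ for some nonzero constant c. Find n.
13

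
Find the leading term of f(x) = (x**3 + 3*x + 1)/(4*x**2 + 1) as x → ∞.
x/4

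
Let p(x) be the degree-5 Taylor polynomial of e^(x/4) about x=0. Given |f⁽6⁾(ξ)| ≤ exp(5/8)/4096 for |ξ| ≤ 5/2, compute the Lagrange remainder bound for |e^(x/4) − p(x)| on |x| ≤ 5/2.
3125*exp(5/8)/37748736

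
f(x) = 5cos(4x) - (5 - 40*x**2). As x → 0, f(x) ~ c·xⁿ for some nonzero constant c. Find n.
4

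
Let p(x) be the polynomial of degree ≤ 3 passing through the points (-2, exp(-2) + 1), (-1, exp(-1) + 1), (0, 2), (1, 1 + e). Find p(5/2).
(-35 + 135*e + (-173 + 105*e)*exp(2))*exp(-2)/16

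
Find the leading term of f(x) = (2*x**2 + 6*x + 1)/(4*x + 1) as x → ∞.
x/2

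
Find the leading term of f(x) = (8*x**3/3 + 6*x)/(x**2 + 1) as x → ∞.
8*x/3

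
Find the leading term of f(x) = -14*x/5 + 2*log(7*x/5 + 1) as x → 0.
-49*x**2/25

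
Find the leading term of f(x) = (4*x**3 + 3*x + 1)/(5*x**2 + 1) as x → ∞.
4*x/5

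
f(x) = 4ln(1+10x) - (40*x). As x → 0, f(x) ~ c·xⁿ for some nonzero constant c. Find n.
2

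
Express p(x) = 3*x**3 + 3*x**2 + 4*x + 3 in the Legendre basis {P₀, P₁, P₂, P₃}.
(4)P₀ + (29/5)P₁ + (2)P₂ + (6/5)P₃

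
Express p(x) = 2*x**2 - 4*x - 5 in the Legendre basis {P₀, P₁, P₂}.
(-13/3)P₀ + (-4)P₁ + (4/3)P₂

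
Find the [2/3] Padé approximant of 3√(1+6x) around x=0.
(189*x**2/4 + 126*x/5 + 3)/(-27*x**3/20 + 81*x**2/20 + 27*x/5 + 1)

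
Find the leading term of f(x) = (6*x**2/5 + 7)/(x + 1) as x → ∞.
6*x/5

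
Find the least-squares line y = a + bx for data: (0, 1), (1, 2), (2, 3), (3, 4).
a = 1, b = 1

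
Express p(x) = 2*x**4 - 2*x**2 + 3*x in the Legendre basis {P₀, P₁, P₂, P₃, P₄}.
(-4/15)P₀ + (3)P₁ + (-4/21)P₂ + (16/35)P₄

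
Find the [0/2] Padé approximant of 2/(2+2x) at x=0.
1/(x + 1)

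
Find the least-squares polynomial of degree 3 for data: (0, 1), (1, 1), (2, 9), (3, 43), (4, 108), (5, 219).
151/126 + (-283/108)x + (-16/63)x² + (205/108)x³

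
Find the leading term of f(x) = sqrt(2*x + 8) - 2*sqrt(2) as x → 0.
sqrt(2)*x/4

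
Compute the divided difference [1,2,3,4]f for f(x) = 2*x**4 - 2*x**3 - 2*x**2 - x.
18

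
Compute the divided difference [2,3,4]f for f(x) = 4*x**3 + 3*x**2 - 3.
39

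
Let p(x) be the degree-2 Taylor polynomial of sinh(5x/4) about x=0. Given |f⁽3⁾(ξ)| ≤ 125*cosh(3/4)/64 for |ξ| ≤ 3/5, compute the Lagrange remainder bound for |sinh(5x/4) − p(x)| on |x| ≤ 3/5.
9*cosh(3/4)/128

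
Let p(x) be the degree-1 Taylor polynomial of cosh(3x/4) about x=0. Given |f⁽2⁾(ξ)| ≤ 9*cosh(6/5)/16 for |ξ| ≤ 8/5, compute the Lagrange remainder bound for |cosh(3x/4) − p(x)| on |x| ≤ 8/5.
18*cosh(6/5)/25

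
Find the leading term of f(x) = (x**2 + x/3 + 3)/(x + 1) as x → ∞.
x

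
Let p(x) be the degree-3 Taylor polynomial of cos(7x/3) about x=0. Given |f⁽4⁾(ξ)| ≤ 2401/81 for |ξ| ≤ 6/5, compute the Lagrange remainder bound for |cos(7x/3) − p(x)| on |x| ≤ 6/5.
4802/1875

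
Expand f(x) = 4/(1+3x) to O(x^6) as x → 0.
4 - 12*x + 36*x**2 - 108*x**3 + 324*x**4 - 972*x**5 + O(x**6)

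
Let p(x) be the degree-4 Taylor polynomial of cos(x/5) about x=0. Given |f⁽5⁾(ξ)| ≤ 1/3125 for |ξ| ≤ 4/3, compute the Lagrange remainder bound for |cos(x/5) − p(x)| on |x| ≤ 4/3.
128/11390625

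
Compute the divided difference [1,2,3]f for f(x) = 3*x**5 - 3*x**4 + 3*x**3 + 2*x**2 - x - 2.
215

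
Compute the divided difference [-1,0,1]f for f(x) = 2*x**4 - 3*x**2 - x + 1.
-1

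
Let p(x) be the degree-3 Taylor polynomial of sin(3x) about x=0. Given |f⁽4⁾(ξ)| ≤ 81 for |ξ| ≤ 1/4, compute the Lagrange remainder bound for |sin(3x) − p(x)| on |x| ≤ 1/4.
27/2048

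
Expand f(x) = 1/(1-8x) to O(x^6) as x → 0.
1 + 8*x + 64*x**2 + 512*x**3 + 4096*x**4 + 32768*x**5 + O(x**6)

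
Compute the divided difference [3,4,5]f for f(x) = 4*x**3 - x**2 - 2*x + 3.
47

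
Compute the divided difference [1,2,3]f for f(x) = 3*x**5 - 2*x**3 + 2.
258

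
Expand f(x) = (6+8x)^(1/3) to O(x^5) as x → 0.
6**(1/3) + 4*6**(1/3)*x/9 - 16*6**(1/3)*x**2/81 + 320*6**(1/3)*x**3/2187 - 2560*6**(1/3)*x**4/19683 + O(x**5)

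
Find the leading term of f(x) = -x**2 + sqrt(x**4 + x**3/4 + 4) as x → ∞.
x/8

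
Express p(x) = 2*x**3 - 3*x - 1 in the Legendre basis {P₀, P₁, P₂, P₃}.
-P₀ + (-9/5)P₁ + (4/5)P₃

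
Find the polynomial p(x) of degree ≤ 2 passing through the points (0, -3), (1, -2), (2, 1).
x**2 - 3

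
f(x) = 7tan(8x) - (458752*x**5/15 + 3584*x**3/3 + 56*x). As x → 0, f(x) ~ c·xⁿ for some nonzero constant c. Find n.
7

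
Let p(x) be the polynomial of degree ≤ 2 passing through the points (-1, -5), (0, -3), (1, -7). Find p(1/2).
-17/4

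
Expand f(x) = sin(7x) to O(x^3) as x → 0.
7*x + O(x**3)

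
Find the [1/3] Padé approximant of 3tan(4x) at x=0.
12*x/(1 - 16*x**2/3)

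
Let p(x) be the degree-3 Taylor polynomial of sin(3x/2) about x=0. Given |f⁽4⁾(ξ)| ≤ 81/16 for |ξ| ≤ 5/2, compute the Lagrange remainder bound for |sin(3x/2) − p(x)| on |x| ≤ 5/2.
16875/2048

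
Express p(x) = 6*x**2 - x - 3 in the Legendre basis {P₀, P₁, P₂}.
-P₀ - P₁ + (4)P₂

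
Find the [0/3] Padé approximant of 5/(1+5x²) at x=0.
5/(5*x**2 + 1)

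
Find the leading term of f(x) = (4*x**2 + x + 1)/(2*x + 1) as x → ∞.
2*x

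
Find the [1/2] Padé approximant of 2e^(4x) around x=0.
(8*x/3 + 2)/(8*x**2/3 - 8*x/3 + 1)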